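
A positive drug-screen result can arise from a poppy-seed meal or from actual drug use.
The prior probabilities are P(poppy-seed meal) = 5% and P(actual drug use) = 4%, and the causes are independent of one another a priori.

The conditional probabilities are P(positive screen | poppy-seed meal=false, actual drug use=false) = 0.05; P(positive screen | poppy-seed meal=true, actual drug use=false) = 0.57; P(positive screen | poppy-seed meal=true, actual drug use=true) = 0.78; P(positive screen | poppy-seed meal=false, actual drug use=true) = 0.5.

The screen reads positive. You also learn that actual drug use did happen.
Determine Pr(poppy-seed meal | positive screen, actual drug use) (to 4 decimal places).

Pr(poppy-seed meal | positive screen, actual drug use) ≈ 0.0759

For the numerator, keep only poppy-seed meal=true terms: 0.78·0.05 = 0.039000
Denominator P(positive screen | actual drug use): 0.5·0.95 + 0.78·0.05 = 0.514000
P(poppy-seed meal | positive screen, actual drug use) = 0.039000/0.514000 ≈ 0.0759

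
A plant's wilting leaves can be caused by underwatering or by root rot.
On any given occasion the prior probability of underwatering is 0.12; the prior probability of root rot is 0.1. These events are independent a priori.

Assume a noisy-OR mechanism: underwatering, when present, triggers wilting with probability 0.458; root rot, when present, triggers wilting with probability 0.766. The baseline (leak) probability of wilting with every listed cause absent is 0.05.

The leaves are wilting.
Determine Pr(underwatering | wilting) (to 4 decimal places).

Pr(underwatering | wilting) ≈ 0.3681

Under noisy-OR, P(wilting | causes) = 1 − (1−0.05)·∏(1−qᵢ) over the active causes.
By total probability over the 4 (underwatering, root rot) configurations:
  P(wilting) = 0.05*0.88*0.9 + 0.7777*0.88*0.1 + 0.4851*0.12*0.9 + 0.879513*0.12*0.1
        = 0.039600 + 0.068438 + 0.052391 + 0.010554 = 0.170983
The terms with underwatering present sum to 0.062945, so
  P(underwatering | wilting) = 0.062945 / 0.170983 ≈ 0.3681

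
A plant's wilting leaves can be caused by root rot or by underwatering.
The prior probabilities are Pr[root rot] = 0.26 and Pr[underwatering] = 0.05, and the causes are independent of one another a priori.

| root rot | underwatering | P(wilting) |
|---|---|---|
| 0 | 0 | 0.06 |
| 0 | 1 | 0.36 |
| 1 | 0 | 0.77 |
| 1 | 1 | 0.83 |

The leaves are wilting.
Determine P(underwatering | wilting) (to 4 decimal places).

P(underwatering | wilting) ≈ 0.0940

P(wilting) = 0.06*0.74*0.95 + 0.36*0.74*0.05 + 0.77*0.26*0.95 + 0.83*0.26*0.05 = 0.042180 + 0.013320 + 0.190190 + 0.010790 = 0.256480
Restricting to configurations with underwatering present: 0.013320 + 0.010790 = 0.024110.
P(underwatering | wilting) = 0.024110 / 0.256480 ≈ 0.0940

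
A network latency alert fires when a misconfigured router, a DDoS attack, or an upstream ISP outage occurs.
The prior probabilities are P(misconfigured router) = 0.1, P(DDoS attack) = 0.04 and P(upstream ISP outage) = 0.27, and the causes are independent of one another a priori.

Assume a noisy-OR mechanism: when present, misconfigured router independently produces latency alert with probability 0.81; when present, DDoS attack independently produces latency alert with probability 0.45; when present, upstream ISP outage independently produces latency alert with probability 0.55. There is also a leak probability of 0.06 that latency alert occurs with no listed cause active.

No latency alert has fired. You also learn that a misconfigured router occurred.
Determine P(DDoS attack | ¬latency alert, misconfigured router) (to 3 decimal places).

P(DDoS attack | ¬latency alert, misconfigured router) ≈ 0.022

Under noisy-OR, P(latency alert | causes) = 1 − (1−0.06)·∏(1−qᵢ) over the active causes.
Sum P(¬latency alert|·) weighted by the priors over the 4 (DDoS attack, upstream ISP outage) configurations:
  P(¬latency alert | misconfigured router) = 0.1786*0.96*0.73 + 0.08037*0.96*0.27 + 0.09823*0.04*0.73 + 0.044203*0.04*0.27
        = 0.125163 + 0.020832 + 0.002868 + 0.000477 = 0.149340
Configurations with DDoS attack contribute 0.003345, so
  P(DDoS attack | ¬latency alert, misconfigured router) = 0.003345 / 0.149340 ≈ 0.022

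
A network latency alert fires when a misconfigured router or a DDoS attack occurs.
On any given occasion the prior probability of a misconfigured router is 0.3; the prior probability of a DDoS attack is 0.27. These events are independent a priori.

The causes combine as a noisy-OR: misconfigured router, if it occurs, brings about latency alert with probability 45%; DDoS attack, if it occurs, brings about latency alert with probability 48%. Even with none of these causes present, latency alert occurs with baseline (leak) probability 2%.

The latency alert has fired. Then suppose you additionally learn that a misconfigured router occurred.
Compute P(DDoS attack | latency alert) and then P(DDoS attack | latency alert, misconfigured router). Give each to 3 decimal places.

P(DDoS attack | latency alert) ≈ 0.576; P(DDoS attack | latency alert, misconfigured router) ≈ 0.366

Under noisy-OR, P(latency alert | causes) = 1 − (1−0.02)·∏(1−qᵢ) over the active causes.
For the numerator, keep only DDoS attack=true terms: 0.092686 + 0.058297 = 0.150983
Normalizer over all consistent configurations: 0.02×0.7×0.73 + 0.4904×0.7×0.27 + 0.461×0.3×0.73 + 0.71972×0.3×0.27 = 0.262162
P(DDoS attack | latency alert) = 0.150983/0.262162 ≈ 0.576

Now also conditioning on misconfigured router=true:
Sum P(latency alert|·) weighted by the priors over both values of DDoS attack:
  P(latency alert | misconfigured router) = 0.461*0.73 + 0.71972*0.27
        = 0.336530 + 0.194324 = 0.530854
The terms with DDoS attack present sum to 0.194324, so
  P(DDoS attack | latency alert, misconfigured router) = 0.194324 / 0.530854 ≈ 0.366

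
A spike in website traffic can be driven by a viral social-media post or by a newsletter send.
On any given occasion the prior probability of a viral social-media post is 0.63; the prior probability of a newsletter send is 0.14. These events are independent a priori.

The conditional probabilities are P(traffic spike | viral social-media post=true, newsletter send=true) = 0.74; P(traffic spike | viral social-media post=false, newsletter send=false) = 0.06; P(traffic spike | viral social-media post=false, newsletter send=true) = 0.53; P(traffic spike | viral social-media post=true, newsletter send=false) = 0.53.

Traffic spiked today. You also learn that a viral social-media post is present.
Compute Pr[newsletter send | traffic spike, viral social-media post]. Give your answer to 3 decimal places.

For the numerator, keep only newsletter send=true terms: 0.74×0.14 = 0.103600
The normalizing constant is 0.53×0.86 + 0.74×0.14 = 0.559400
Posterior = 0.103600 / 0.559400 ≈ 0.185

Pr[newsletter send | traffic spike, viral social-media post] ≈ 0.185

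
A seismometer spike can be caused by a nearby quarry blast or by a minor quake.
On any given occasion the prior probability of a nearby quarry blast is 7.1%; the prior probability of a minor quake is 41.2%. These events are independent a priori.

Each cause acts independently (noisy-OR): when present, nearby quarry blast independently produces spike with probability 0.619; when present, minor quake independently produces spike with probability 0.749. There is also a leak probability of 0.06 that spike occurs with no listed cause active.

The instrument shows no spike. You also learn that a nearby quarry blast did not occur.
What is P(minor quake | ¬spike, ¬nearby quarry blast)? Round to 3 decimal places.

P(minor quake | ¬spike, ¬nearby quarry blast) ≈ 0.150

Under noisy-OR, P(spike | causes) = 1 − (1−0.06)·∏(1−qᵢ) over the active causes.
P(¬spike | ¬nearby quarry blast) = 0.94*0.588 + 0.23594*0.412 = 0.552720 + 0.097207 = 0.649927
Restricting to configurations with minor quake present: 0.23594*0.412 = 0.097207.
So P(minor quake | ¬spike, ¬nearby quarry blast) = 0.097207/0.649927 ≈ 0.150.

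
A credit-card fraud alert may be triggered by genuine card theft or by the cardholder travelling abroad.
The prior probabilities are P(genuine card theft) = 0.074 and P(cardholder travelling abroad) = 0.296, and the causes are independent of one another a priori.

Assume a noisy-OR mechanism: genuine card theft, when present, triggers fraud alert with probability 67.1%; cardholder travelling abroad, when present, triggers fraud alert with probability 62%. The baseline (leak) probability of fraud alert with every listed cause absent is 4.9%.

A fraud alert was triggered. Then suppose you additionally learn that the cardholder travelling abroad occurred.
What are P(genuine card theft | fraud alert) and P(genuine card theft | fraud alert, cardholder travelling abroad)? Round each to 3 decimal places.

Under noisy-OR, P(fraud alert | causes) = 1 − (1−0.049)·∏(1−qᵢ) over the active causes.
Sum P(fraud alert|·) weighted by the priors over the 4 (genuine card theft, cardholder travelling abroad) configurations:
  P(fraud alert) = 0.049·0.926·0.704 + 0.63862·0.926·0.296 + 0.687121·0.074·0.704 + 0.881106·0.074·0.296
        = 0.031943 + 0.175043 + 0.035796 + 0.019300 = 0.262082
The terms with genuine card theft present sum to 0.055096, so
  P(genuine card theft | fraud alert) = 0.055096 / 0.262082 ≈ 0.210

With the extra evidence:
P(fraud alert | cardholder travelling abroad) = 0.63862×0.926 + 0.881106×0.074 = 0.591362 + 0.065202 = 0.656564
The genuine card theft-present share is 0.881106×0.074 = 0.065202.
P(genuine card theft | fraud alert, cardholder travelling abroad) = 0.065202 / 0.656564 ≈ 0.099
Conditioning on cardholder travelling abroad lowers the posterior on genuine card theft: the classic explaining-away effect in a common-effect structure.

P(genuine card theft | fraud alert) ≈ 0.210; P(genuine card theft | fraud alert, cardholder travelling abroad) ≈ 0.099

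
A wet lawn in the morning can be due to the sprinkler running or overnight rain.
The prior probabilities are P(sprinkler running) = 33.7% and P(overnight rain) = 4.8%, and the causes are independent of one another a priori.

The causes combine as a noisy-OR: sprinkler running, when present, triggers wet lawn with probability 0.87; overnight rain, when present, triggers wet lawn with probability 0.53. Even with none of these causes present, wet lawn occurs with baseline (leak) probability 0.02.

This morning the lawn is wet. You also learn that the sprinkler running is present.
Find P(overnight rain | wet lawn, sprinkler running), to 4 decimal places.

Under noisy-OR, P(wet lawn | causes) = 1 − (1−0.02)·∏(1−qᵢ) over the active causes.
For the numerator, keep only overnight rain=true terms: 0.940122*0.048 = 0.045126
The normalizing constant is 0.8726*0.952 + 0.940122*0.048 = 0.875841
P(overnight rain | wet lawn, sprinkler running) = 0.045126/0.875841 ≈ 0.0515

P(overnight rain | wet lawn, sprinkler running) ≈ 0.0515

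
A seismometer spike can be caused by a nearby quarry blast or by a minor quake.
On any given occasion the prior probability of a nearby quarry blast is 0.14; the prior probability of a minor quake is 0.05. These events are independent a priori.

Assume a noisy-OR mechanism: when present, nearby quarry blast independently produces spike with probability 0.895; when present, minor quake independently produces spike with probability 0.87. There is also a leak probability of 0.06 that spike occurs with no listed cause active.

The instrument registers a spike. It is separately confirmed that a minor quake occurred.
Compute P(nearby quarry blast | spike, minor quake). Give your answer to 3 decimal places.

P(nearby quarry blast | spike, minor quake) ≈ 0.155

Under noisy-OR, P(spike | causes) = 1 − (1−0.06)·∏(1−qᵢ) over the active causes.
Sum P(spike|·) weighted by the priors over both values of nearby quarry blast:
  P(spike | minor quake) = 0.8778×0.86 + 0.987169×0.14
        = 0.754908 + 0.138204 = 0.893112
Configurations with nearby quarry blast contribute 0.138204, so
  P(nearby quarry blast | spike, minor quake) = 0.138204 / 0.893112 ≈ 0.155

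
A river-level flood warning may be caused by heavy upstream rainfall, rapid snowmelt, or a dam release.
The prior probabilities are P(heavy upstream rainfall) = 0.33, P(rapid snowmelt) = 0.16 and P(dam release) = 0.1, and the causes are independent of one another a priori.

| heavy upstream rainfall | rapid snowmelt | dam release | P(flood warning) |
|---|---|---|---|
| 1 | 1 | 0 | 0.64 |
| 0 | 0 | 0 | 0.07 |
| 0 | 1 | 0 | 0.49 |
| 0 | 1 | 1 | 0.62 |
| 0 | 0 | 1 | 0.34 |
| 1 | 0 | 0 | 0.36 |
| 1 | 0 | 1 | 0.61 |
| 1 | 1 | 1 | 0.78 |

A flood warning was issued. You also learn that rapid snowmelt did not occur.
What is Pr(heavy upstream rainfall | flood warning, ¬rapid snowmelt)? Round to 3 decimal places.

P(flood warning | ¬rapid snowmelt) = 0.07·0.67·0.9 + 0.34·0.67·0.1 + 0.36·0.33·0.9 + 0.61·0.33·0.1 = 0.042210 + 0.022780 + 0.106920 + 0.020130 = 0.192040
Of this, 0.127050 comes from 0.106920 + 0.020130 (the heavy upstream rainfall=true cases).
So P(heavy upstream rainfall | flood warning, ¬rapid snowmelt) = 0.127050/0.192040 ≈ 0.662.

Pr(heavy upstream rainfall | flood warning, ¬rapid snowmelt) ≈ 0.662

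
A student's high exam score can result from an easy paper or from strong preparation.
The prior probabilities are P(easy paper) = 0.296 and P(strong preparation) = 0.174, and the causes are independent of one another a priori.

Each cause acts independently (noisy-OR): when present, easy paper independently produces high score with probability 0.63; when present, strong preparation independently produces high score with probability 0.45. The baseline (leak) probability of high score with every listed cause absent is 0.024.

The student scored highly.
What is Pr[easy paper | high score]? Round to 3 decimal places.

Pr[easy paper | high score] ≈ 0.736

Under noisy-OR, P(high score | causes) = 1 − (1−0.024)·∏(1−qᵢ) over the active causes.
Weight on easy paper=true, given the evidence: 0.156204 + 0.041274 = 0.197478
Normalizer over all consistent configurations: 0.024*0.704*0.826 + 0.4632*0.704*0.174 + 0.63888*0.296*0.826 + 0.801384*0.296*0.174 = 0.268174
P(easy paper | high score) = 0.197478/0.268174 ≈ 0.736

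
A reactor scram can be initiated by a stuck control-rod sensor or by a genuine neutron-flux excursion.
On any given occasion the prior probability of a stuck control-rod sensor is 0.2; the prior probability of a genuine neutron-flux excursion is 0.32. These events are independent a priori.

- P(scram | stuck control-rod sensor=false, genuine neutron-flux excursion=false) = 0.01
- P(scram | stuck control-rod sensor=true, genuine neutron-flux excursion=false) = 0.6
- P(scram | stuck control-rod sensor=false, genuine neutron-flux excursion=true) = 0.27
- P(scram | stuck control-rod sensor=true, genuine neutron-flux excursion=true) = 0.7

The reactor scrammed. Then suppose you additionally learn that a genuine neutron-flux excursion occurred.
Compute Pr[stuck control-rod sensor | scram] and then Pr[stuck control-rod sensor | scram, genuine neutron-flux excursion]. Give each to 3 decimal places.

Pr[stuck control-rod sensor | scram] ≈ 0.629; Pr[stuck control-rod sensor | scram, genuine neutron-flux excursion] ≈ 0.393

P(scram) = 0.01*0.8*0.68 + 0.27*0.8*0.32 + 0.6*0.2*0.68 + 0.7*0.2*0.32 = 0.005440 + 0.069120 + 0.081600 + 0.044800 = 0.200960
The stuck control-rod sensor-present share is 0.081600 + 0.044800 = 0.126400.
So P(stuck control-rod sensor | scram) = 0.126400/0.200960 ≈ 0.629.

Now condition on the additional information:
Numerator (weight on configurations with stuck control-rod sensor): 0.7×0.2 = 0.140000
The normalizing constant is 0.27×0.8 + 0.7×0.2 = 0.356000
Posterior = 0.140000 / 0.356000 ≈ 0.393
Conditioning on genuine neutron-flux excursion lowers the posterior on stuck control-rod sensor: the classic explaining-away effect in a common-effect structure.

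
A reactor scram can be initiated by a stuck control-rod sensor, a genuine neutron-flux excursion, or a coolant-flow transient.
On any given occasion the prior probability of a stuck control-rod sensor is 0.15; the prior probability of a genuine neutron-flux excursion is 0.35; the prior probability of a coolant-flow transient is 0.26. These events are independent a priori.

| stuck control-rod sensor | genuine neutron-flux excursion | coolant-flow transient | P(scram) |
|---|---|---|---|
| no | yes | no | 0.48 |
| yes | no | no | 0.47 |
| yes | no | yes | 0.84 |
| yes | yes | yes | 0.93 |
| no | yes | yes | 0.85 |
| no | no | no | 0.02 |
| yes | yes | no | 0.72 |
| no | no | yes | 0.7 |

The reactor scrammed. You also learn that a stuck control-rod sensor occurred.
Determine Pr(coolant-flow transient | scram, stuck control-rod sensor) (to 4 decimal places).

Weight on coolant-flow transient=true, given the evidence: 0.141960 + 0.084630 = 0.226590
The normalizing constant is 0.47·0.65·0.74 + 0.84·0.65·0.26 + 0.72·0.35·0.74 + 0.93·0.35·0.26 = 0.639140
P(coolant-flow transient | scram, stuck control-rod sensor) = 0.226590/0.639140 ≈ 0.3545

Pr(coolant-flow transient | scram, stuck control-rod sensor) ≈ 0.3545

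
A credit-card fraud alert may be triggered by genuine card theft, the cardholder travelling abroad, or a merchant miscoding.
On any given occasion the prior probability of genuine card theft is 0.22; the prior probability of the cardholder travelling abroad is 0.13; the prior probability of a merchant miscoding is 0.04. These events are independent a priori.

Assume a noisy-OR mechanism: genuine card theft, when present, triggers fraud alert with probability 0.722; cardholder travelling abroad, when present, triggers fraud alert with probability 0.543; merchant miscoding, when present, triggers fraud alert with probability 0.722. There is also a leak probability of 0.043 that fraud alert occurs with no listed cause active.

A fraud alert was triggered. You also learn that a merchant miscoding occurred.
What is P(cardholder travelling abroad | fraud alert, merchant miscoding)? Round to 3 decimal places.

P(cardholder travelling abroad | fraud alert, merchant miscoding) ≈ 0.147

Under noisy-OR, P(fraud alert | causes) = 1 − (1−0.043)·∏(1−qᵢ) over the active causes.
By total probability over the 4 (genuine card theft, cardholder travelling abroad) configurations:
  P(fraud alert | merchant miscoding) = 0.733954×0.78×0.87 + 0.878417×0.78×0.13 + 0.926039×0.22×0.87 + 0.9662×0.22×0.13
        = 0.498061 + 0.089071 + 0.177244 + 0.027633 = 0.792009
The terms with cardholder travelling abroad present sum to 0.116704, so
  P(cardholder travelling abroad | fraud alert, merchant miscoding) = 0.116704 / 0.792009 ≈ 0.147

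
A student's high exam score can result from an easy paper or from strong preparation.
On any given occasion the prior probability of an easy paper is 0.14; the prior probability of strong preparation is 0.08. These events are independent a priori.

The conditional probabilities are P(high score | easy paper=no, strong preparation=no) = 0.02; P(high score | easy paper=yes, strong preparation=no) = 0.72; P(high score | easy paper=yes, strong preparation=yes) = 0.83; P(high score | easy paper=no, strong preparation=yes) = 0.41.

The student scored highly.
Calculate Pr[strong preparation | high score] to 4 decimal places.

Numerator (weight on configurations with strong preparation): 0.028208 + 0.009296 = 0.037504
The normalizing constant is 0.02×0.86×0.92 + 0.41×0.86×0.08 + 0.72×0.14×0.92 + 0.83×0.14×0.08 = 0.146064
P(strong preparation | high score) = 0.037504/0.146064 ≈ 0.2568

Pr[strong preparation | high score] ≈ 0.2568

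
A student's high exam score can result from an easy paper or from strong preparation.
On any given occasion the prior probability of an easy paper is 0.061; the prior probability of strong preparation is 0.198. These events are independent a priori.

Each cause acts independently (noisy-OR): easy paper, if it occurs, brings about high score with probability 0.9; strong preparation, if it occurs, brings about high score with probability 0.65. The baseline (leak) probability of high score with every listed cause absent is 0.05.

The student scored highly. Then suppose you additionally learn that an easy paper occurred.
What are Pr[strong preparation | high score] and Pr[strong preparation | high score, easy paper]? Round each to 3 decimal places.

Under noisy-OR, P(high score | causes) = 1 − (1−0.05)·∏(1−qᵢ) over the active causes.
P(high score) = 0.05*0.939*0.802 + 0.6675*0.939*0.198 + 0.905*0.061*0.802 + 0.96675*0.061*0.198 = 0.037654 + 0.124103 + 0.044274 + 0.011676 = 0.217707
The strong preparation-present share is 0.124103 + 0.011676 = 0.135779.
So P(strong preparation | high score) = 0.135779/0.217707 ≈ 0.624.

With the extra evidence:
Numerator (weight on configurations with strong preparation): 0.96675*0.198 = 0.191417
Denominator P(high score | easy paper): 0.905*0.802 + 0.96675*0.198 = 0.917227
Posterior = 0.191417 / 0.917227 ≈ 0.209

Pr[strong preparation | high score] ≈ 0.624; Pr[strong preparation | high score, easy paper] ≈ 0.209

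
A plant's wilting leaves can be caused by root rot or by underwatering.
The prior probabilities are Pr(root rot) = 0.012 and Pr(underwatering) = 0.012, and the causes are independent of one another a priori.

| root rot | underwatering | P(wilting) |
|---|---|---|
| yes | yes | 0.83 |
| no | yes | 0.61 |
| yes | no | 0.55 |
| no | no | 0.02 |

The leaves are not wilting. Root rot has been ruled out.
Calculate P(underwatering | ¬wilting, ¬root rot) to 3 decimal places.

P(¬wilting | ¬root rot) = 0.98*0.988 + 0.39*0.012 = 0.968240 + 0.004680 = 0.972920
Of this, 0.004680 comes from 0.39*0.012 (the underwatering=true cases).
So P(underwatering | ¬wilting, ¬root rot) = 0.004680/0.972920 ≈ 0.005.

P(underwatering | ¬wilting, ¬root rot) ≈ 0.005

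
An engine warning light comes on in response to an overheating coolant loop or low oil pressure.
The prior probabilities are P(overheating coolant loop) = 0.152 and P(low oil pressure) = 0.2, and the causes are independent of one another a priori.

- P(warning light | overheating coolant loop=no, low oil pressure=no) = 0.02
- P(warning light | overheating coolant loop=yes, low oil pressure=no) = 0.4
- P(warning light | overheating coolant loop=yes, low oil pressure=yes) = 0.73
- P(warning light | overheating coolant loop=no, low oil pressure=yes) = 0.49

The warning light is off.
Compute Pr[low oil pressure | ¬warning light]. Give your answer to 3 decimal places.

Pr[low oil pressure | ¬warning light] ≈ 0.114

By total probability over the 4 (overheating coolant loop, low oil pressure) configurations:
  P(¬warning light) = 0.98·0.848·0.8 + 0.51·0.848·0.2 + 0.6·0.152·0.8 + 0.27·0.152·0.2
        = 0.664832 + 0.086496 + 0.072960 + 0.008208 = 0.832496
Configurations with low oil pressure contribute 0.094704, so
  P(low oil pressure | ¬warning light) = 0.094704 / 0.832496 ≈ 0.114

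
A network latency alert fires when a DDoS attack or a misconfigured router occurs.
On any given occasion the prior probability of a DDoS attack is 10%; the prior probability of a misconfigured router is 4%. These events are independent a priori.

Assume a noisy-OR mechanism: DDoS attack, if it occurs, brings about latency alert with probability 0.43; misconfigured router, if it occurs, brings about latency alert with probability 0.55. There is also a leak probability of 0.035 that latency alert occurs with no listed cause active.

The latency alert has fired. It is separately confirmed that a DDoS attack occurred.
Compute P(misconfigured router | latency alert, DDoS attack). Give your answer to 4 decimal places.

Under noisy-OR, P(latency alert | causes) = 1 − (1−0.035)·∏(1−qᵢ) over the active causes.
Weight on misconfigured router=true, given the evidence: 0.752478*0.04 = 0.030099
The normalizing constant is 0.44995*0.96 + 0.752478*0.04 = 0.462051
P(misconfigured router | latency alert, DDoS attack) = 0.030099/0.462051 ≈ 0.0651

P(misconfigured router | latency alert, DDoS attack) ≈ 0.0651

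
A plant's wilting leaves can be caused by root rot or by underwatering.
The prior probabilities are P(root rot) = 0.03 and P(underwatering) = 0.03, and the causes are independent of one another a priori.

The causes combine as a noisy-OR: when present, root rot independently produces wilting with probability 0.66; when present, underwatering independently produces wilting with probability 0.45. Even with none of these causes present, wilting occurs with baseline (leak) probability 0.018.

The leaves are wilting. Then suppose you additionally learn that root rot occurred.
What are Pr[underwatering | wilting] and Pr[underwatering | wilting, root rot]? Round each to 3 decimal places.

Under noisy-OR, P(wilting | causes) = 1 − (1−0.018)·∏(1−qᵢ) over the active causes.
Sum P(wilting|·) weighted by the priors over the 4 (root rot, underwatering) configurations:
  P(wilting) = 0.018*0.97*0.97 + 0.4599*0.97*0.03 + 0.66612*0.03*0.97 + 0.816366*0.03*0.03
        = 0.016936 + 0.013383 + 0.019384 + 0.000735 = 0.050438
Configurations with underwatering contribute 0.014118, so
  P(underwatering | wilting) = 0.014118 / 0.050438 ≈ 0.280

Now also conditioning on root rot=true:
P(wilting | root rot) = 0.66612·0.97 + 0.816366·0.03 = 0.646136 + 0.024491 = 0.670627
The underwatering-present share is 0.816366·0.03 = 0.024491.
So P(underwatering | wilting, root rot) = 0.024491/0.670627 ≈ 0.037.
The drop from 0.280 to 0.037 is the explaining-away (discounting) effect.

Pr[underwatering | wilting] ≈ 0.280; Pr[underwatering | wilting, root rot] ≈ 0.037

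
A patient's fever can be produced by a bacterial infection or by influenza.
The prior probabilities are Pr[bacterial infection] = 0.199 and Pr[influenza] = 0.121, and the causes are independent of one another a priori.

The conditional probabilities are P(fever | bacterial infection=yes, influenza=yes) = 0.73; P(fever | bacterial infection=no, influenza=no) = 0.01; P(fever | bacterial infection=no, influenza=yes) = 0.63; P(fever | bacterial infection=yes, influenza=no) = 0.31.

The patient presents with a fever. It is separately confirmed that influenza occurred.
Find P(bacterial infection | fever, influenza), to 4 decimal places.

P(bacterial infection | fever, influenza) ≈ 0.2235

P(fever | influenza) = 0.63·0.801 + 0.73·0.199 = 0.504630 + 0.145270 = 0.649900
The bacterial infection-present share is 0.73·0.199 = 0.145270.
Hence the posterior is 0.145270/0.649900 ≈ 0.2235.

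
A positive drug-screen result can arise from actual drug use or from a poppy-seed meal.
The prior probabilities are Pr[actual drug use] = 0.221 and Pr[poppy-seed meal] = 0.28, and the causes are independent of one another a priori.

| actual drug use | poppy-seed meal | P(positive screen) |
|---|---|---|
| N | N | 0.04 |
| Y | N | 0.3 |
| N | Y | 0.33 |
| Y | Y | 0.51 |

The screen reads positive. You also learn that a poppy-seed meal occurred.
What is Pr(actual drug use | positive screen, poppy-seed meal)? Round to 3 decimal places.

P(positive screen | poppy-seed meal) = 0.33×0.779 + 0.51×0.221 = 0.257070 + 0.112710 = 0.369780
Restricting to configurations with actual drug use present: 0.51×0.221 = 0.112710.
P(actual drug use | positive screen, poppy-seed meal) = 0.112710 / 0.369780 ≈ 0.305

Pr(actual drug use | positive screen, poppy-seed meal) ≈ 0.305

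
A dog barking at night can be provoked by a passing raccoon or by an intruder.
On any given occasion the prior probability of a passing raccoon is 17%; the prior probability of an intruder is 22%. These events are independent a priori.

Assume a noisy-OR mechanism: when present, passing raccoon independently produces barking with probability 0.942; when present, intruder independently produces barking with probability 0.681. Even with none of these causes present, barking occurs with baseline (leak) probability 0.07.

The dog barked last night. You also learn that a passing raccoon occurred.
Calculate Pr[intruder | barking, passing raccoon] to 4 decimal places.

Pr[intruder | barking, passing raccoon] ≈ 0.2266

Under noisy-OR, P(barking | causes) = 1 − (1−0.07)·∏(1−qᵢ) over the active causes.
P(barking | passing raccoon) = 0.94606×0.78 + 0.982793×0.22 = 0.737927 + 0.216214 = 0.954141
The intruder-present share is 0.982793×0.22 = 0.216214.
So P(intruder | barking, passing raccoon) = 0.216214/0.954141 ≈ 0.2266.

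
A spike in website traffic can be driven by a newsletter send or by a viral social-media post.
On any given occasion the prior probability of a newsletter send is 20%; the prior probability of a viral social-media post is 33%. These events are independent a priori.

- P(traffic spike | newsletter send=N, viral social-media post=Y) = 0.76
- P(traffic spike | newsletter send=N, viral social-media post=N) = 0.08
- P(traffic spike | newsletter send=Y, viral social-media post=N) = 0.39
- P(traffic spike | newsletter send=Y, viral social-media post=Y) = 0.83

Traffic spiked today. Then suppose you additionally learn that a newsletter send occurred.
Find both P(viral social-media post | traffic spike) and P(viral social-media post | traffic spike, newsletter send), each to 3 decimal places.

P(viral social-media post | traffic spike) ≈ 0.729; P(viral social-media post | traffic spike, newsletter send) ≈ 0.512

Sum P(traffic spike|·) weighted by the priors over the 4 (newsletter send, viral social-media post) configurations:
  P(traffic spike) = 0.08×0.8×0.67 + 0.76×0.8×0.33 + 0.39×0.2×0.67 + 0.83×0.2×0.33
        = 0.042880 + 0.200640 + 0.052260 + 0.054780 = 0.350560
Configurations with viral social-media post contribute 0.255420, so
  P(viral social-media post | traffic spike) = 0.255420 / 0.350560 ≈ 0.729

Now also conditioning on newsletter send=true:
P(traffic spike | newsletter send) = 0.39*0.67 + 0.83*0.33 = 0.261300 + 0.273900 = 0.535200
The viral social-media post-present share is 0.83*0.33 = 0.273900.
Hence the posterior is 0.273900/0.535200 ≈ 0.512.
This is intercausal reasoning (explaining away): once newsletter send accounts for the traffic spike, viral social-media post becomes less likely.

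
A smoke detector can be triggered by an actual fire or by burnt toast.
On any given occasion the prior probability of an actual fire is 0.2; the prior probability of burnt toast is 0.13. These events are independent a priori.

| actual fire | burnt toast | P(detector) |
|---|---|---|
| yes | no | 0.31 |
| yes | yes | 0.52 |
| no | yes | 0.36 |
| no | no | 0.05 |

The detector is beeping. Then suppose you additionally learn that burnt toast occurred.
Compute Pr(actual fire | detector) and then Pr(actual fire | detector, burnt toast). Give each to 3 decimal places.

Pr(actual fire | detector) ≈ 0.483; Pr(actual fire | detector, burnt toast) ≈ 0.265

For the numerator, keep only actual fire=true terms: 0.053940 + 0.013520 = 0.067460
Normalizer over all consistent configurations: 0.05*0.8*0.87 + 0.36*0.8*0.13 + 0.31*0.2*0.87 + 0.52*0.2*0.13 = 0.139700
Posterior = 0.067460 / 0.139700 ≈ 0.483

Now condition on the additional information:
P(detector | burnt toast) = 0.36·0.8 + 0.52·0.2 = 0.288000 + 0.104000 = 0.392000
The actual fire-present share is 0.52·0.2 = 0.104000.
So P(actual fire | detector, burnt toast) = 0.104000/0.392000 ≈ 0.265.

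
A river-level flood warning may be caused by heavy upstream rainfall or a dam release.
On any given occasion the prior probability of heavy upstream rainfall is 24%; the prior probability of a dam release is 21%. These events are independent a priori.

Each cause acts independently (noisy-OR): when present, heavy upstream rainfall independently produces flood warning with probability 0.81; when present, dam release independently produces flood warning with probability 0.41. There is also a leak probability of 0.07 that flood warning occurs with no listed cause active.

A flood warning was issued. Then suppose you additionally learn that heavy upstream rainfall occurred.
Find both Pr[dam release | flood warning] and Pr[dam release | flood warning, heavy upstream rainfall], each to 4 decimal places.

Under noisy-OR, P(flood warning | causes) = 1 − (1−0.07)·∏(1−qᵢ) over the active causes.
P(flood warning) = 0.07×0.76×0.79 + 0.4513×0.76×0.21 + 0.8233×0.24×0.79 + 0.895747×0.24×0.21 = 0.042028 + 0.072027 + 0.156098 + 0.045146 = 0.315299
Of this, 0.117173 comes from 0.072027 + 0.045146 (the dam release=true cases).
P(dam release | flood warning) = 0.117173 / 0.315299 ≈ 0.3716

Now condition on the additional information:
Numerator (weight on configurations with dam release): 0.895747×0.21 = 0.188107
Normalizer over all consistent configurations: 0.8233×0.79 + 0.895747×0.21 = 0.838514
P(dam release | flood warning, heavy upstream rainfall) = 0.188107/0.838514 ≈ 0.2243

Pr[dam release | flood warning] ≈ 0.3716; Pr[dam release | flood warning, heavy upstream rainfall] ≈ 0.2243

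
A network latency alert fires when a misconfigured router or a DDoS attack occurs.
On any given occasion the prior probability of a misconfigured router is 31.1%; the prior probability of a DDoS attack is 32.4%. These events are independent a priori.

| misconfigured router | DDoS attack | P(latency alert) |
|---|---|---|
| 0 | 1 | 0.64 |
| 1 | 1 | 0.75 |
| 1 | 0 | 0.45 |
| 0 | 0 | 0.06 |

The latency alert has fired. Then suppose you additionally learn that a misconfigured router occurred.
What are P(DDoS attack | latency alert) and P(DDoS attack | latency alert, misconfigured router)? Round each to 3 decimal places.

P(DDoS attack | latency alert) ≈ 0.641; P(DDoS attack | latency alert, misconfigured router) ≈ 0.444

For the numerator, keep only DDoS attack=true terms: 0.142871 + 0.075573 = 0.218444
The normalizing constant is 0.06·0.689·0.676 + 0.64·0.689·0.324 + 0.45·0.311·0.676 + 0.75·0.311·0.324 = 0.340996
P(DDoS attack | latency alert) = 0.218444/0.340996 ≈ 0.641

With the extra evidence:
P(latency alert | misconfigured router) = 0.45·0.676 + 0.75·0.324 = 0.304200 + 0.243000 = 0.547200
The DDoS attack-present share is 0.75·0.324 = 0.243000.
P(DDoS attack | latency alert, misconfigured router) = 0.243000 / 0.547200 ≈ 0.444
The drop from 0.641 to 0.444 is the explaining-away (discounting) effect.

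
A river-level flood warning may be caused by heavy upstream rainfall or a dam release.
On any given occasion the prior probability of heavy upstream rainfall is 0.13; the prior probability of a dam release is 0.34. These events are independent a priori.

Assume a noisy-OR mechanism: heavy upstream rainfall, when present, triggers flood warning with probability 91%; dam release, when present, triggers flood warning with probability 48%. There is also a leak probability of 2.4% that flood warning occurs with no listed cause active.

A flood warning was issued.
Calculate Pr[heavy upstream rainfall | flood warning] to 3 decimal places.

Pr[heavy upstream rainfall | flood warning] ≈ 0.430

Under noisy-OR, P(flood warning | causes) = 1 − (1−0.024)·∏(1−qᵢ) over the active causes.
P(flood warning) = 0.024*0.87*0.66 + 0.49248*0.87*0.34 + 0.91216*0.13*0.66 + 0.954323*0.13*0.34 = 0.013781 + 0.145676 + 0.078263 + 0.042181 = 0.279901
Restricting to configurations with heavy upstream rainfall present: 0.078263 + 0.042181 = 0.120444.
P(heavy upstream rainfall | flood warning) = 0.120444 / 0.279901 ≈ 0.430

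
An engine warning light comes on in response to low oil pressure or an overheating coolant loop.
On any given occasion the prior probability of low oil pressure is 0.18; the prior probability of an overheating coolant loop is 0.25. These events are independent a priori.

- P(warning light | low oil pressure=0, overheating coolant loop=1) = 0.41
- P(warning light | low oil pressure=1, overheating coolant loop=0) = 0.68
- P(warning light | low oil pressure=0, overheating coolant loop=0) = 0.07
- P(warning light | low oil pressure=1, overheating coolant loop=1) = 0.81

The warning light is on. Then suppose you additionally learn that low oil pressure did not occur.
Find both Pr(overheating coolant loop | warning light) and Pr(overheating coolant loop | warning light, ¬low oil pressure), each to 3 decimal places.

Pr(overheating coolant loop | warning light) ≈ 0.472; Pr(overheating coolant loop | warning light, ¬low oil pressure) ≈ 0.661

Weight on overheating coolant loop=true, given the evidence: 0.084050 + 0.036450 = 0.120500
The normalizing constant is 0.07*0.82*0.75 + 0.41*0.82*0.25 + 0.68*0.18*0.75 + 0.81*0.18*0.25 = 0.255350
P(overheating coolant loop | warning light) = 0.120500/0.255350 ≈ 0.472

With the extra evidence:
Numerator (weight on configurations with overheating coolant loop): 0.41×0.25 = 0.102500
Denominator P(warning light | ¬low oil pressure): 0.07×0.75 + 0.41×0.25 = 0.155000
Posterior = 0.102500 / 0.155000 ≈ 0.661
Ruling out low oil pressure raises the posterior on overheating coolant loop — the flip side of explaining away.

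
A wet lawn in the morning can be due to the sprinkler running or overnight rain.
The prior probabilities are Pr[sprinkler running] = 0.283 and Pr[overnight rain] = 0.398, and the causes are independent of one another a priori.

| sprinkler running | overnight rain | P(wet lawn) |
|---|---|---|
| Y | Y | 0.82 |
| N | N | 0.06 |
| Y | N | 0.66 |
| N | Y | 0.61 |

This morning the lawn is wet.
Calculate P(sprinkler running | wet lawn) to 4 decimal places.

Sum P(wet lawn|·) weighted by the priors over the 4 (sprinkler running, overnight rain) configurations:
  P(wet lawn) = 0.06*0.717*0.602 + 0.61*0.717*0.398 + 0.66*0.283*0.602 + 0.82*0.283*0.398
        = 0.025898 + 0.174073 + 0.112442 + 0.092360 = 0.404773
Keeping only the sprinkler running-present terms gives 0.204802, so
  P(sprinkler running | wet lawn) = 0.204802 / 0.404773 ≈ 0.5060

P(sprinkler running | wet lawn) ≈ 0.5060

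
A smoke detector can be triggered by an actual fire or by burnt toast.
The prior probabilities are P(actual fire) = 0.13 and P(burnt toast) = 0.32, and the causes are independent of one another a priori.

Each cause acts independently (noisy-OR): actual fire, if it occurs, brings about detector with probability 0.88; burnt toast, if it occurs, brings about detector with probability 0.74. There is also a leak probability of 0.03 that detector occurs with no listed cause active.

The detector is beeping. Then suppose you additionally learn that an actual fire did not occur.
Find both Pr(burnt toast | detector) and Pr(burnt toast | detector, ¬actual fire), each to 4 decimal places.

Under noisy-OR, P(detector | causes) = 1 − (1−0.03)·∏(1−qᵢ) over the active causes.
Sum P(detector|·) weighted by the priors over the 4 (actual fire, burnt toast) configurations:
  P(detector) = 0.03·0.87·0.68 + 0.7478·0.87·0.32 + 0.8836·0.13·0.68 + 0.969736·0.13·0.32
        = 0.017748 + 0.208188 + 0.078110 + 0.040341 = 0.344387
The terms with burnt toast present sum to 0.248529, so
  P(burnt toast | detector) = 0.248529 / 0.344387 ≈ 0.7217

With the extra evidence:
By total probability over both values of burnt toast:
  P(detector | ¬actual fire) = 0.03*0.68 + 0.7478*0.32
        = 0.020400 + 0.239296 = 0.259696
Configurations with burnt toast contribute 0.239296, so
  P(burnt toast | detector, ¬actual fire) = 0.239296 / 0.259696 ≈ 0.9214

Pr(burnt toast | detector) ≈ 0.7217; Pr(burnt toast | detector, ¬actual fire) ≈ 0.9214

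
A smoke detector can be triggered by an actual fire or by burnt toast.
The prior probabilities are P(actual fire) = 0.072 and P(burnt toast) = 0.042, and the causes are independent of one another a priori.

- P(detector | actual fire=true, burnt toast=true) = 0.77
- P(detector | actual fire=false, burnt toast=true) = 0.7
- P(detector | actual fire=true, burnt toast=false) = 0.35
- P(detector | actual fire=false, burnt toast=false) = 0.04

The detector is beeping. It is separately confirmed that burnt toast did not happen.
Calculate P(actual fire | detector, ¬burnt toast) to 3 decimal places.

P(actual fire | detector, ¬burnt toast) ≈ 0.404

Numerator (weight on configurations with actual fire): 0.35*0.072 = 0.025200
Normalizer over all consistent configurations: 0.04*0.928 + 0.35*0.072 = 0.062320
Posterior = 0.025200 / 0.062320 ≈ 0.404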